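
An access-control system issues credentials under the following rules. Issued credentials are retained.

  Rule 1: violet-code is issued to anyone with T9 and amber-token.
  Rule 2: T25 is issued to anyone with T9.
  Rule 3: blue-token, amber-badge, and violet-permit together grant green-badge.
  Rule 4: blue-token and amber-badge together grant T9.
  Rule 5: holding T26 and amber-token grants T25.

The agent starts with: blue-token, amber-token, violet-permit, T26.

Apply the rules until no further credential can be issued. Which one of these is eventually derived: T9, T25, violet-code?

Holding T26 and amber-token grants T25 (Rule 5).
T9 would need blue-token and amber-badge (Rule 4), but amber-badge is never granted. violet-code would need T9 and amber-token (Rule 1), but T9 is never granted.

T25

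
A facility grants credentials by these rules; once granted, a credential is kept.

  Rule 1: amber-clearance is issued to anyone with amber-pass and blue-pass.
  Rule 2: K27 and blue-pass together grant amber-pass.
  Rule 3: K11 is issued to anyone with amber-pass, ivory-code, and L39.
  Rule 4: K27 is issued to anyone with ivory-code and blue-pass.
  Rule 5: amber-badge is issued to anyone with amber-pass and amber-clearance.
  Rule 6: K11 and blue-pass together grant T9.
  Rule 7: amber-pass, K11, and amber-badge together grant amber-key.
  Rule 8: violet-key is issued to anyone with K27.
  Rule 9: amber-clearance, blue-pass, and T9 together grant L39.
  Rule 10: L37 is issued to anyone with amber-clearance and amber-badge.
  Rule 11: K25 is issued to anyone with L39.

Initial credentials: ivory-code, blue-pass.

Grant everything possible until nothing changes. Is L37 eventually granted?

Yes

Holding ivory-code and blue-pass grants K27 (Rule 4).
Holding K27 and blue-pass grants amber-pass (Rule 2).
Holding amber-pass and blue-pass grants amber-clearance (Rule 1).
Holding amber-pass and amber-clearance grants amber-badge (Rule 5).
Holding amber-clearance and amber-badge grants L37 (Rule 10).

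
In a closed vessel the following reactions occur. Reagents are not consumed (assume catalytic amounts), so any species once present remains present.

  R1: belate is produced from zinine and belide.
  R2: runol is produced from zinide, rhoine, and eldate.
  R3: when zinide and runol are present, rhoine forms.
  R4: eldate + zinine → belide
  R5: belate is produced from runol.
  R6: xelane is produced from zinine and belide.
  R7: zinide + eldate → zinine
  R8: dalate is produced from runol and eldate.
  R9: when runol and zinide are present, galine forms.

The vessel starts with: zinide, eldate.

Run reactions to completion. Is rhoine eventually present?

rhoine would need zinide and runol (R3), but runol never forms.

No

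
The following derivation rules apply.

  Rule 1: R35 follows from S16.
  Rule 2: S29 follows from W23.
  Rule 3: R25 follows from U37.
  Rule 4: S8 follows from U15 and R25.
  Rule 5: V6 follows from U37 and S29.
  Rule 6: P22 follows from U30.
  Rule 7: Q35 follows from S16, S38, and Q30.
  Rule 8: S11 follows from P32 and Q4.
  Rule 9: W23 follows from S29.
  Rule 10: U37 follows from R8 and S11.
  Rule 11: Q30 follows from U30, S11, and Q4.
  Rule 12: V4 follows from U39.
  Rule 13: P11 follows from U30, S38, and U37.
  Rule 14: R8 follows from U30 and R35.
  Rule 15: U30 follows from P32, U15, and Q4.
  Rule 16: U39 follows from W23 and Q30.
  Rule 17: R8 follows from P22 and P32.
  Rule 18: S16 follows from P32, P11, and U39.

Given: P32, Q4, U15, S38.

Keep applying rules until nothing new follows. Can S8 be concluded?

P32, U15, and Q4 hold, so U30 follows (Rule 15).
From P32 and Q4, Rule 8 gives S11.
U30 holds, so P22 follows (Rule 6).
P22 and P32 hold, so R8 follows (Rule 17).
R8 and S11 hold, so U37 follows (Rule 10).
U37 holds, so R25 follows (Rule 3).
U15 and R25 hold, so S8 follows (Rule 4).

Yes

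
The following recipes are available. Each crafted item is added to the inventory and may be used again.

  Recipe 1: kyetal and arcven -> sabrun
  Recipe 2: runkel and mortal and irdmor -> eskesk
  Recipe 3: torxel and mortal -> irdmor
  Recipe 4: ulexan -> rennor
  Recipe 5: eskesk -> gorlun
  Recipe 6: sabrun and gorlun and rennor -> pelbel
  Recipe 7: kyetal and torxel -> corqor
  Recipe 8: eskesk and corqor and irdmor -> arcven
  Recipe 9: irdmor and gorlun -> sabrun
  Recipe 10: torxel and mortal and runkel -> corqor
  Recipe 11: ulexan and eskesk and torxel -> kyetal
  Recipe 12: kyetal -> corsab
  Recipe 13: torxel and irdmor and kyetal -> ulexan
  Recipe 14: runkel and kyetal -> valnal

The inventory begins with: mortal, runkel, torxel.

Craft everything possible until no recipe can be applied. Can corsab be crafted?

No

corsab would need kyetal (Recipe 12), but kyetal is never obtained.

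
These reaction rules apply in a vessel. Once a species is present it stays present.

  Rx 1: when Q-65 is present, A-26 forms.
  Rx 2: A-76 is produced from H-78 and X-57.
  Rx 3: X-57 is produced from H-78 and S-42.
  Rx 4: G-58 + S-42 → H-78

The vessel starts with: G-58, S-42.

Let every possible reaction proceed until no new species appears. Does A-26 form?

No

A-26 would need Q-65 (Rx 1), but Q-65 never forms.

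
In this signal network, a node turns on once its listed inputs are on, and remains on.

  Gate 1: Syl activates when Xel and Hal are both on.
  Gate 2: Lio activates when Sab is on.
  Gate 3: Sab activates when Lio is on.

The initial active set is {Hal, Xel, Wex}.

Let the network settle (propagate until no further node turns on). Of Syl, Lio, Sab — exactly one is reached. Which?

Gate 1: Xel and Hal on → Syl on.
Lio would need Sab (Gate 2), but Sab never turns on. Sab would need Lio (Gate 3), but Lio never turns on.

Syl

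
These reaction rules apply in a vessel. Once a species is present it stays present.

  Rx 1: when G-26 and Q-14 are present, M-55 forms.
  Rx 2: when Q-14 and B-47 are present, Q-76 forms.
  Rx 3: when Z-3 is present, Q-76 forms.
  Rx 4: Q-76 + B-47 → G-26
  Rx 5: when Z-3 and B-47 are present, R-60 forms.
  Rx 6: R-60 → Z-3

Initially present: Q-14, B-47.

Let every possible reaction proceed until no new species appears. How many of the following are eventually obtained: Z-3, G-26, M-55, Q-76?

3

Q-14 and B-47 present → Q-76 forms (Rx 2).
Q-76 and B-47 present → G-26 forms (Rx 4).
G-26 and Q-14 present → M-55 forms (Rx 1).
Z-3 would need R-60 (Rx 6), but R-60 never forms.
G-26: reached.
M-55: reached.
Q-76: reached.
Reached: G-26, M-55, and Q-76 — 3 of the 4.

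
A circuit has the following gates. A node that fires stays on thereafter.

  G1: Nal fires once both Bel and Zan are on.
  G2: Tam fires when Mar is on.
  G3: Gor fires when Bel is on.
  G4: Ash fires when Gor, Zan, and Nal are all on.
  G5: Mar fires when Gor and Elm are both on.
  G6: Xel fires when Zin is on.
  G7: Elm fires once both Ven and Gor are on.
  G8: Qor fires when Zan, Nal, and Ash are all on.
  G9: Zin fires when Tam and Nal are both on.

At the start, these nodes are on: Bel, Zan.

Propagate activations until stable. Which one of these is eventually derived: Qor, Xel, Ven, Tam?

Qor

Bel and Zan are on, so Nal fires (G1).
Bel is on, so Gor fires (G3).
G4: Gor, Zan, and Nal on → Ash on.
Zan, Nal, and Ash are on, so Qor fires (G8).
Xel would need Zin (G6), but Zin never turns on. Tam would need Mar (G2), but Mar never turns on. No rule produces Ven, and it is not given.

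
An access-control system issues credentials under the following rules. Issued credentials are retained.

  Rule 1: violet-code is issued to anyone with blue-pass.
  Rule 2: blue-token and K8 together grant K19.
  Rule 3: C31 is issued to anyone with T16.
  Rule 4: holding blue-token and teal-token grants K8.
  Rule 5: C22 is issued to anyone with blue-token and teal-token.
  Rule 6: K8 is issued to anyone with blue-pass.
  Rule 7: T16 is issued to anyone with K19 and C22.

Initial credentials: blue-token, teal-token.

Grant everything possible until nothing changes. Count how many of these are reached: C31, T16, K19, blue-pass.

Holding blue-token and teal-token grants C22 (Rule 5).
Holding blue-token and teal-token grants K8 (Rule 4).
Holding blue-token and K8 grants K19 (Rule 2).
Holding K19 and C22 grants T16 (Rule 7).
Holding T16 grants C31 (Rule 3).
C31: reached.
T16: reached.
K19: reached.
No rule produces blue-pass, and it is not given.
Reached: C31, T16, and K19 — 3 of the 4.

3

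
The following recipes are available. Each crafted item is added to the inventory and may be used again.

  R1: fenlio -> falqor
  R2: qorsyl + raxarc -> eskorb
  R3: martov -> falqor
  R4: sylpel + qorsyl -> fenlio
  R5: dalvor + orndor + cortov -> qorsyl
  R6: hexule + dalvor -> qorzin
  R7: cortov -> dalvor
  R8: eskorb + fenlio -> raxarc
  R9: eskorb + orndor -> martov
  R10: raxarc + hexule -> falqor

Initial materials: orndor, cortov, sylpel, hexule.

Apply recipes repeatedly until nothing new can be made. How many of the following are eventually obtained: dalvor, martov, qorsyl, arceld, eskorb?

2

Using R7, cortov makes dalvor.
Using R5, dalvor, orndor, and cortov make qorsyl.
dalvor: reached.
martov would need eskorb and orndor (R9), but eskorb is never obtained.
qorsyl: reached.
No rule produces arceld, and it is not given.
eskorb would need qorsyl and raxarc (R2), but raxarc is never obtained.
Reached: dalvor and qorsyl — 2 of the 5.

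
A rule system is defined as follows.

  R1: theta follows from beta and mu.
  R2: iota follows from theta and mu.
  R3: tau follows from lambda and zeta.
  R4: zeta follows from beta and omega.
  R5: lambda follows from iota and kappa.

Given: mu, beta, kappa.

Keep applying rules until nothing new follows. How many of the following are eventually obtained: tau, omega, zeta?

0

tau would need lambda and zeta (R3), but zeta is never established.
No rule produces omega, and it is not given.
zeta would need beta and omega (R4), but omega is never established.
None of the 3 are reached.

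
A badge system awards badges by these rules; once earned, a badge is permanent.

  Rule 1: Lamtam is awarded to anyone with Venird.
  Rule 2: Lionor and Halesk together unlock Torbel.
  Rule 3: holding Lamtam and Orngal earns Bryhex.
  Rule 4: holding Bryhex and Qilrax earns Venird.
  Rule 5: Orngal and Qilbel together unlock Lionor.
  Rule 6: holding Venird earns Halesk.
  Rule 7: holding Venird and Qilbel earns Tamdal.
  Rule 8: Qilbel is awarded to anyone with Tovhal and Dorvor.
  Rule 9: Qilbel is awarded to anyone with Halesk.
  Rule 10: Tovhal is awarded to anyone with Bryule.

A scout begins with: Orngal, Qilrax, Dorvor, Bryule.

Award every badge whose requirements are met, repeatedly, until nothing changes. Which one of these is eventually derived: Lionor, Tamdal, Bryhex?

Lionor

With Bryule, Tovhal is earned (Rule 10).
With Tovhal and Dorvor, Qilbel is earned (Rule 8).
With Orngal and Qilbel, Lionor is earned (Rule 5).
Bryhex would need Lamtam and Orngal (Rule 3), but Lamtam is never earned. Tamdal would need Venird and Qilbel (Rule 7), but Venird is never earned.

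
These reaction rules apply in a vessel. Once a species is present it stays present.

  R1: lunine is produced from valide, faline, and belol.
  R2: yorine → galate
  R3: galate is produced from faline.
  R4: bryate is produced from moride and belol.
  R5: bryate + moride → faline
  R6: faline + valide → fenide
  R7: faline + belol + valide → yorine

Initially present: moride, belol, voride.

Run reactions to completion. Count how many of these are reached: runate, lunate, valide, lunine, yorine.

0

No rule produces runate, and it is not given.
No rule produces lunate, and it is not given.
No rule produces valide, and it is not given.
lunine would need valide, faline, and belol (R1), but valide never forms.
yorine would need faline, belol, and valide (R7), but valide never forms.
None of the 5 are reached.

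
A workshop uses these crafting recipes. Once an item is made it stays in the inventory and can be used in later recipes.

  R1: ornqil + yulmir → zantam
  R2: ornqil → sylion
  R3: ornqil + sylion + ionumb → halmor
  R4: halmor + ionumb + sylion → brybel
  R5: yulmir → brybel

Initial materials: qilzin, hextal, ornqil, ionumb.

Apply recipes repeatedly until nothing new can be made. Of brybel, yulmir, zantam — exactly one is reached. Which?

brybel

Using R2, ornqil makes sylion.
ornqil + sylion + ionumb → halmor (R3).
Using R4, halmor, ionumb, and sylion make brybel.
No rule produces yulmir, and it is not given. zantam would need ornqil and yulmir (R1), but yulmir is never obtained.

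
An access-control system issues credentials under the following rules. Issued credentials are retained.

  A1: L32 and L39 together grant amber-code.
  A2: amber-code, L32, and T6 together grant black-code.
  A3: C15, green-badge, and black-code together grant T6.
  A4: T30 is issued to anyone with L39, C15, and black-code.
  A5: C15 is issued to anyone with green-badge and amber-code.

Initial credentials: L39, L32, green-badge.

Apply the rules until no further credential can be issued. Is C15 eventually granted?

Yes

Holding L32 and L39 grants amber-code (A1).
Holding green-badge and amber-code grants C15 (A5).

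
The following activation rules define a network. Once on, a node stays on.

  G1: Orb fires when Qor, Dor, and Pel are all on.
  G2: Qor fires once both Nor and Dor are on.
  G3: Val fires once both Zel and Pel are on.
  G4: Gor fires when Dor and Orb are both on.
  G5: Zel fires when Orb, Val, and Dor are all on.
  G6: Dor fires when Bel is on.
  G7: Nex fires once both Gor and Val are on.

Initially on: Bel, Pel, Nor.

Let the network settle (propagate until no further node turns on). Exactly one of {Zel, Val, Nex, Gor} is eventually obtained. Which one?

G6: Bel on → Dor on.
Nor and Dor are on, so Qor fires (G2).
Qor, Dor, and Pel are on, so Orb fires (G1).
Dor and Orb are on, so Gor fires (G4).
Zel would need Orb, Val, and Dor (G5), but Val never turns on. Val would need Zel and Pel (G3), but Zel never turns on. Nex would need Gor and Val (G7), but Val never turns on.

Gor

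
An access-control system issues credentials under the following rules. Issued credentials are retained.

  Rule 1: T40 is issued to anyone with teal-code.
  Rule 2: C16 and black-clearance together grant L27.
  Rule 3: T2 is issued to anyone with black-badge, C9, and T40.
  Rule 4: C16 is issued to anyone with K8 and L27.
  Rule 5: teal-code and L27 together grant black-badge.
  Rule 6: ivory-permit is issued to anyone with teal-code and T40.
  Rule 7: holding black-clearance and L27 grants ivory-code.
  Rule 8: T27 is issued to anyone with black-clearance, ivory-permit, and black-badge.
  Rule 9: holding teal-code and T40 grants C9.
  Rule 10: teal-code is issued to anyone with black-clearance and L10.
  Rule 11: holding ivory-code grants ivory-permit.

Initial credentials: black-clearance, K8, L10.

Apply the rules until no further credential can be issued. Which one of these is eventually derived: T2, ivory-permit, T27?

ivory-permit

Holding black-clearance and L10 grants teal-code (Rule 10).
Holding teal-code grants T40 (Rule 1).
Holding teal-code and T40 grants ivory-permit (Rule 6).
T27 would need black-clearance, ivory-permit, and black-badge (Rule 8), but black-badge is never granted. T2 would need black-badge, C9, and T40 (Rule 3), but black-badge is never granted.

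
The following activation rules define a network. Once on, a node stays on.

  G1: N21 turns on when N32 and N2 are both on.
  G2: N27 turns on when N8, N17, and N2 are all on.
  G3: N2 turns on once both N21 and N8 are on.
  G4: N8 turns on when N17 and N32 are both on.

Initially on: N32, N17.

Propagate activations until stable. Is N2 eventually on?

No

N2 would need N21 and N8 (G3), but N21 never turns on.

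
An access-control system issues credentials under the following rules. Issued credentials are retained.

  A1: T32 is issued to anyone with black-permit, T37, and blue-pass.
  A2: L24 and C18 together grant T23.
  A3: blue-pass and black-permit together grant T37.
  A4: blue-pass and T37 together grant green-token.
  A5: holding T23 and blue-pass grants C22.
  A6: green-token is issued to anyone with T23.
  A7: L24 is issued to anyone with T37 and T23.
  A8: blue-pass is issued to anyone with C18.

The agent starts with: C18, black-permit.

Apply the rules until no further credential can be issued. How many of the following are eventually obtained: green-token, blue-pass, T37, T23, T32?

4

Holding C18 grants blue-pass (A8).
Holding blue-pass and black-permit grants T37 (A3).
Holding black-permit, T37, and blue-pass grants T32 (A1).
Holding blue-pass and T37 grants green-token (A4).
green-token: reached.
blue-pass: reached.
T37: reached.
T23 would need L24 and C18 (A2), but L24 is never granted.
T32: reached.
Reached: green-token, blue-pass, T37, and T32 — 4 of the 5.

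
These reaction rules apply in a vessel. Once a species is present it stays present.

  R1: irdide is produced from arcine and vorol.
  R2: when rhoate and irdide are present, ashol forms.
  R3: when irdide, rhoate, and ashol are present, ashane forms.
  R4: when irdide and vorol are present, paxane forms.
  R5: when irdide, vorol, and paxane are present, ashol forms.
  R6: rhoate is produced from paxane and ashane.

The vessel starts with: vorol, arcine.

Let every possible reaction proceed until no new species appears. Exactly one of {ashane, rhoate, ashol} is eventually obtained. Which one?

ashol

arcine and vorol present → irdide forms (R1).
irdide and vorol present → paxane forms (R4).
irdide, vorol, and paxane present → ashol forms (R5).
ashane would need irdide, rhoate, and ashol (R3), but rhoate never forms. rhoate would need paxane and ashane (R6), but ashane never forms.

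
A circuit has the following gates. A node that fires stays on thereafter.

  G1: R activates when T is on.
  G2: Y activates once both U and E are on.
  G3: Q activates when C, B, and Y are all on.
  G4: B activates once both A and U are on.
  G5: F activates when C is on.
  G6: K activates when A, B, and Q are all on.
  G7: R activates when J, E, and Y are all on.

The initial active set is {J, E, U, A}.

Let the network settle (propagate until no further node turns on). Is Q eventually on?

Q would need C, B, and Y (G3), but C never turns on.

No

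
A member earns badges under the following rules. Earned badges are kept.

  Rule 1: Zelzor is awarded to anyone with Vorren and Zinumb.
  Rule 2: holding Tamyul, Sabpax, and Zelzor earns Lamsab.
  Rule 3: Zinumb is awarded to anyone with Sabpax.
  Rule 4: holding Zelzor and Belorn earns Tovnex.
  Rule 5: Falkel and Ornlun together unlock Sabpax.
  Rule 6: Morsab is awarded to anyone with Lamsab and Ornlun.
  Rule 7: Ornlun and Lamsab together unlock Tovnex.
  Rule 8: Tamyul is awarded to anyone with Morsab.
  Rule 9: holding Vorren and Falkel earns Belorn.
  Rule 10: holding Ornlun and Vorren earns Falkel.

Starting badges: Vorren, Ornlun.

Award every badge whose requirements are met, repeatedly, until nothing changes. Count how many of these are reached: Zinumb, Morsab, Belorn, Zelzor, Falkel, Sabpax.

5

With Ornlun and Vorren, Falkel is earned (Rule 10).
With Falkel and Ornlun, Sabpax is earned (Rule 5).
With Vorren and Falkel, Belorn is earned (Rule 9).
With Sabpax, Zinumb is earned (Rule 3).
With Vorren and Zinumb, Zelzor is earned (Rule 1).
Zinumb: reached.
Morsab would need Lamsab and Ornlun (Rule 6), but Lamsab is never earned.
Belorn: reached.
Zelzor: reached.
Falkel: reached.
Sabpax: reached.
Reached: Zinumb, Belorn, Zelzor, Falkel, and Sabpax — 5 of the 6.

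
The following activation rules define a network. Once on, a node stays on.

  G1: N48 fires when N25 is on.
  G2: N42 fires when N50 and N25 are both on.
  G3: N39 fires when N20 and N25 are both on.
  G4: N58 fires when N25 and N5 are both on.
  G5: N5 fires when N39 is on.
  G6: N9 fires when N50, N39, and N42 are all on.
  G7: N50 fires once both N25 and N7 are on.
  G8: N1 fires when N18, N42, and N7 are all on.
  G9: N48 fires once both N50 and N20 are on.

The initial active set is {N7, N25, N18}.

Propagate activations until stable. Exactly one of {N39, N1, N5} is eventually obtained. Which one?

G7: N25 and N7 on → N50 on.
G2: N50 and N25 on → N42 on.
G8: N18, N42, and N7 on → N1 on.
N5 would need N39 (G5), but N39 never turns on. N39 would need N20 and N25 (G3), but N20 never turns on.

N1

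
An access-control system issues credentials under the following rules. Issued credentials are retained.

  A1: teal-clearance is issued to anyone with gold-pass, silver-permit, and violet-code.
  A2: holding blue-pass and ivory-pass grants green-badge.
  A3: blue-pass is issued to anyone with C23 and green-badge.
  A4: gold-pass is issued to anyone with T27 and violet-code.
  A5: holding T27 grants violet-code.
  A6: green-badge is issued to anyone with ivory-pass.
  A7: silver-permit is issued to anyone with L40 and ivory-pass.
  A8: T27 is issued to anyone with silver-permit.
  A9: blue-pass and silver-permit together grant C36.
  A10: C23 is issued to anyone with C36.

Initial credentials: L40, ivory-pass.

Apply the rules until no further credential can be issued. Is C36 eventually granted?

No

C36 would need blue-pass and silver-permit (A9), but blue-pass is never granted.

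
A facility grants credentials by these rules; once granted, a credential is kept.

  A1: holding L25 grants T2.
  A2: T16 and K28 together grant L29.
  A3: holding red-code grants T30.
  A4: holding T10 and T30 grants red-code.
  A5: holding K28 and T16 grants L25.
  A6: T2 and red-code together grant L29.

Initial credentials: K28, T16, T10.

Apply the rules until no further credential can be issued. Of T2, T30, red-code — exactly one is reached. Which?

Holding K28 and T16 grants L25 (A5).
Holding L25 grants T2 (A1).
T30 would need red-code (A3), but red-code is never granted. red-code would need T10 and T30 (A4), but T30 is never granted.

T2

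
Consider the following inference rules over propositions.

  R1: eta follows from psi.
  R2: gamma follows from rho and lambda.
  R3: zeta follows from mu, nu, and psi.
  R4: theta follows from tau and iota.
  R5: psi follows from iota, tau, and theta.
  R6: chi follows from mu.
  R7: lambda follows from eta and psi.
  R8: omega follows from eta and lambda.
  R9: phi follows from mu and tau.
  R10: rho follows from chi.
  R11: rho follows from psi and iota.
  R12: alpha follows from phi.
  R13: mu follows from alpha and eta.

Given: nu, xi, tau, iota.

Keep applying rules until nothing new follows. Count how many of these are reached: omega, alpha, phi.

From tau and iota, R4 gives theta.
From iota, tau, and theta, R5 gives psi.
From psi, R1 gives eta.
From eta and psi, R7 gives lambda.
eta and lambda hold, so omega follows (R8).
omega: reached.
alpha would need phi (R12), but phi is never established.
phi would need mu and tau (R9), but mu is never established.
Reached: omega — 1 of the 3.

1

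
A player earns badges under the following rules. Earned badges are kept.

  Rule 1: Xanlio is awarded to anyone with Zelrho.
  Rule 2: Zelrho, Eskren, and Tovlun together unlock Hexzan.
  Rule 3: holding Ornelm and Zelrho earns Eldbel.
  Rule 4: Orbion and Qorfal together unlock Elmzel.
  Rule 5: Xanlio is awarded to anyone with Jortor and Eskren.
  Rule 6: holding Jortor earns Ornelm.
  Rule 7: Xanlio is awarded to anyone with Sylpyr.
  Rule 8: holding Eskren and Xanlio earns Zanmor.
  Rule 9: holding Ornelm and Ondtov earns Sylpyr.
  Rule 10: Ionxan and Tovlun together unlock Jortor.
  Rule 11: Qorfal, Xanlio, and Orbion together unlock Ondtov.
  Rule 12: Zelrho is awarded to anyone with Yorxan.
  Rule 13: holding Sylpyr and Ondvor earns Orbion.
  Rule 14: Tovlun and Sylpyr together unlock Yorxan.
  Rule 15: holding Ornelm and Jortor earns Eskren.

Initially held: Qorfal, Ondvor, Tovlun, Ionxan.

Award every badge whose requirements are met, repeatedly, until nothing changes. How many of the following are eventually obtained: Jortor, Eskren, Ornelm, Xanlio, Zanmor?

With Ionxan and Tovlun, Jortor is earned (Rule 10).
With Jortor, Ornelm is earned (Rule 6).
With Ornelm and Jortor, Eskren is earned (Rule 15).
With Jortor and Eskren, Xanlio is earned (Rule 5).
With Eskren and Xanlio, Zanmor is earned (Rule 8).
Jortor: reached.
Eskren: reached.
Ornelm: reached.
Xanlio: reached.
Zanmor: reached.
All 5 are reached.

5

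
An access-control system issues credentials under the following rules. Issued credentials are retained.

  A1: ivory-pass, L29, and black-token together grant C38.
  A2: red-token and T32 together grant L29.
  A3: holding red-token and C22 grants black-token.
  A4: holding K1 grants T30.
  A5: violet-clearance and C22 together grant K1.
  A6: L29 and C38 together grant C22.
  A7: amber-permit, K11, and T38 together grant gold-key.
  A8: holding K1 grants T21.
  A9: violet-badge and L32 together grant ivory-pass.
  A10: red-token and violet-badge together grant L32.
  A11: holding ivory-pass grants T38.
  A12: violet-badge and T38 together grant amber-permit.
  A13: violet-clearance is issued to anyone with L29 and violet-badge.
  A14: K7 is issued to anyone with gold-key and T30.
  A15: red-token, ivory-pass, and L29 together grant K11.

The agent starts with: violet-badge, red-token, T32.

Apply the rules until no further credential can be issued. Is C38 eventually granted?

C38 would need ivory-pass, L29, and black-token (A1), but black-token is never granted.

No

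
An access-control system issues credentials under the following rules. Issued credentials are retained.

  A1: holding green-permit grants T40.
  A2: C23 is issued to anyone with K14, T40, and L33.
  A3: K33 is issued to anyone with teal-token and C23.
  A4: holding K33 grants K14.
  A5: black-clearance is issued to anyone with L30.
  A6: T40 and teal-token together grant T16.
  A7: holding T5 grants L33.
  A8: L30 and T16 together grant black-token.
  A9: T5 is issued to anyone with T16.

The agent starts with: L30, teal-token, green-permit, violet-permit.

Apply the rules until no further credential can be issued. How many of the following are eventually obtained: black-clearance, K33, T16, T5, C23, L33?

4

Holding L30 grants black-clearance (A5).
Holding green-permit grants T40 (A1).
Holding T40 and teal-token grants T16 (A6).
Holding T16 grants T5 (A9).
Holding T5 grants L33 (A7).
black-clearance: reached.
K33 would need teal-token and C23 (A3), but C23 is never granted.
T16: reached.
T5: reached.
C23 would need K14, T40, and L33 (A2), but K14 is never granted.
L33: reached.
Reached: black-clearance, T16, T5, and L33 — 4 of the 6.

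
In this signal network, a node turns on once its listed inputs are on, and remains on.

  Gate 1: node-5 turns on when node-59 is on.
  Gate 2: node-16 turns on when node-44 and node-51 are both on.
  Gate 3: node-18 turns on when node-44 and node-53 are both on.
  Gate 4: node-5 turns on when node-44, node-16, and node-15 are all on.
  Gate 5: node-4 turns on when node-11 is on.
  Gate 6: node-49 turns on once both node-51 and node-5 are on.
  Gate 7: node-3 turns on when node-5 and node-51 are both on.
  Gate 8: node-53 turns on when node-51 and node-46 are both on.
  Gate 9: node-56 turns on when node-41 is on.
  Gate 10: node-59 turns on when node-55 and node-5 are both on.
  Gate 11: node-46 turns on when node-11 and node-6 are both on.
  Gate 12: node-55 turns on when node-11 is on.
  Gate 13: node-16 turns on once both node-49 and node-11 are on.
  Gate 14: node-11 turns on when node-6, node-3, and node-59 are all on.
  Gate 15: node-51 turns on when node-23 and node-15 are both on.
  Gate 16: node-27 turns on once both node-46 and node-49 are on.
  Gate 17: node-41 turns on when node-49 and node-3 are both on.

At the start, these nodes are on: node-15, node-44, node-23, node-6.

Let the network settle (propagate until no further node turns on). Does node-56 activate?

Yes

node-23 and node-15 are on, so node-51 turns on (Gate 15).
Gate 2: node-44 and node-51 on → node-16 on.
Gate 4: node-44, node-16, and node-15 on → node-5 on.
node-5 and node-51 are on, so node-3 turns on (Gate 7).
Gate 6: node-51 and node-5 on → node-49 on.
node-49 and node-3 are on, so node-41 turns on (Gate 17).
node-41 is on, so node-56 turns on (Gate 9).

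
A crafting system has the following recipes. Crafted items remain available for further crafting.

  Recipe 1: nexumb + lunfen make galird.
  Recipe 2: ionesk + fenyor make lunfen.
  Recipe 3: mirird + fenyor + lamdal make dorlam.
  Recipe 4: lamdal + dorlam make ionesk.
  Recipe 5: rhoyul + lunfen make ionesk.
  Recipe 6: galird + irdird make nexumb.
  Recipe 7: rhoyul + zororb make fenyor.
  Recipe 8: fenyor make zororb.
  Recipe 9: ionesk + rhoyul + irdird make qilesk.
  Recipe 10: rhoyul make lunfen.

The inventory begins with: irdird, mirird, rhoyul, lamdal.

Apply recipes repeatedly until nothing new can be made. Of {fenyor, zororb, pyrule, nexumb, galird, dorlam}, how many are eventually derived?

fenyor would need rhoyul and zororb (Recipe 7), but zororb is never obtained.
zororb would need fenyor (Recipe 8), but fenyor is never obtained.
No rule produces pyrule, and it is not given.
nexumb would need galird and irdird (Recipe 6), but galird is never obtained.
galird would need nexumb and lunfen (Recipe 1), but nexumb is never obtained.
dorlam would need mirird, fenyor, and lamdal (Recipe 3), but fenyor is never obtained.
None of the 6 are reached.

0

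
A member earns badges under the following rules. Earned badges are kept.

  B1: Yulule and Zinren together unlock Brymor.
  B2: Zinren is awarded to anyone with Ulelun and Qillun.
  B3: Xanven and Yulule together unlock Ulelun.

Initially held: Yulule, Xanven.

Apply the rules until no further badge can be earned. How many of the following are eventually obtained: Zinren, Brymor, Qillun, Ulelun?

1

With Xanven and Yulule, Ulelun is earned (B3).
Zinren would need Ulelun and Qillun (B2), but Qillun is never earned.
Brymor would need Yulule and Zinren (B1), but Zinren is never earned.
No rule produces Qillun, and it is not given.
Ulelun: reached.
Reached: Ulelun — 1 of the 4.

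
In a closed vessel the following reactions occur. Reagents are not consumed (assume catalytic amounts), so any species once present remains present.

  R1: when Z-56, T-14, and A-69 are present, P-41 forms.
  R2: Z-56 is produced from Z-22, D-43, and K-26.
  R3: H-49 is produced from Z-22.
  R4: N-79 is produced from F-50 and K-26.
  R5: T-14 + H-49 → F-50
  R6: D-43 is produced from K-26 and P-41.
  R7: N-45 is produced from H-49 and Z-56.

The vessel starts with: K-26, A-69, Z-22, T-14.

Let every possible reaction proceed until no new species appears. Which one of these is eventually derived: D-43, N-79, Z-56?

Z-22 present → H-49 forms (R3).
T-14 and H-49 present → F-50 forms (R5).
F-50 and K-26 present → N-79 forms (R4).
D-43 would need K-26 and P-41 (R6), but P-41 never forms. Z-56 would need Z-22, D-43, and K-26 (R2), but D-43 never forms.

N-79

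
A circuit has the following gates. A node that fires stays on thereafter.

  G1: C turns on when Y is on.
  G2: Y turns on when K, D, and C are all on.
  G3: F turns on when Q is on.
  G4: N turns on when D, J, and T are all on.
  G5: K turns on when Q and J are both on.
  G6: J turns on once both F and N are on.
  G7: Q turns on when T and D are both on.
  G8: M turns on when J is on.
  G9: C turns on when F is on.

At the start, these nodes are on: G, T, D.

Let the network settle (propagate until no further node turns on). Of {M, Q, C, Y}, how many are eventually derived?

2

G7: T and D on → Q on.
Q is on, so F turns on (G3).
F is on, so C turns on (G9).
M would need J (G8), but J never turns on.
Q: reached.
C: reached.
Y would need K, D, and C (G2), but K never turns on.
Reached: Q and C — 2 of the 4.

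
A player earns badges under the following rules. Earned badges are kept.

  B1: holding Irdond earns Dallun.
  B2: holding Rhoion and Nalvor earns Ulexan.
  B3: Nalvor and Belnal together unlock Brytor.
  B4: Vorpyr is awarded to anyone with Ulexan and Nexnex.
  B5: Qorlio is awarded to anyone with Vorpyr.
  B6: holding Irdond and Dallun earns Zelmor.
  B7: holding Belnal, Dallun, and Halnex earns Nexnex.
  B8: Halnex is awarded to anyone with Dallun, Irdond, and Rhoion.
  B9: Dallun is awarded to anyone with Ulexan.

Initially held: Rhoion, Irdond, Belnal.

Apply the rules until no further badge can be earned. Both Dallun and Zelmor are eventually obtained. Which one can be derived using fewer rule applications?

Dallun: With Irdond, Dallun is earned (B1). [1 rule application]
Zelmor: With Irdond, Dallun is earned (B1). With Irdond and Dallun, Zelmor is earned (B6). [2 rule applications]
Dallun needs fewer.

Dallun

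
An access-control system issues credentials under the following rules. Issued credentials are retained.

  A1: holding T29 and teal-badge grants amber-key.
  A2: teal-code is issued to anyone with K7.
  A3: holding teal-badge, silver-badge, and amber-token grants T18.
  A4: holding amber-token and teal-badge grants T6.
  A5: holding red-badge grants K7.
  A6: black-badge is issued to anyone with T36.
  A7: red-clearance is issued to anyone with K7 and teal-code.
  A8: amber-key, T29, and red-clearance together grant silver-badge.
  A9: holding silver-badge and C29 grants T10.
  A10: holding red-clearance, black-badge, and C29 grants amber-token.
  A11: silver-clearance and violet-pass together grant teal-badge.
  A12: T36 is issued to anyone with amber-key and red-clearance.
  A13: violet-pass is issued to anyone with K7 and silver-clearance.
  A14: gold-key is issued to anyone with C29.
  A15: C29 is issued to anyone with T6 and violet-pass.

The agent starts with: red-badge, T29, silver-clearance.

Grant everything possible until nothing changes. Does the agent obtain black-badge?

Holding red-badge grants K7 (A5).
Holding K7 and silver-clearance grants violet-pass (A13).
Holding K7 grants teal-code (A2).
Holding silver-clearance and violet-pass grants teal-badge (A11).
Holding K7 and teal-code grants red-clearance (A7).
Holding T29 and teal-badge grants amber-key (A1).
Holding amber-key and red-clearance grants T36 (A12).
Holding T36 grants black-badge (A6).

Yes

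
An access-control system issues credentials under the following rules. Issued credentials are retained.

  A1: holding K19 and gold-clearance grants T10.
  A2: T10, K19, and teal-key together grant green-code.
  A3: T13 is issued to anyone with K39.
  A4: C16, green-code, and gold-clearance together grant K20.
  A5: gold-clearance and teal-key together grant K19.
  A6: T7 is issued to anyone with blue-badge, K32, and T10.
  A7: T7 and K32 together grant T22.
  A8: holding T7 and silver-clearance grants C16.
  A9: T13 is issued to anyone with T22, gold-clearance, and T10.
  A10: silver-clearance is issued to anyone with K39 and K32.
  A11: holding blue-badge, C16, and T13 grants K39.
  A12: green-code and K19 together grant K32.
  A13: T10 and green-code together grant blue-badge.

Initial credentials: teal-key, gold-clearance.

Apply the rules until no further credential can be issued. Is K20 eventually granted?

No

K20 would need C16, green-code, and gold-clearance (A4), but C16 is never granted.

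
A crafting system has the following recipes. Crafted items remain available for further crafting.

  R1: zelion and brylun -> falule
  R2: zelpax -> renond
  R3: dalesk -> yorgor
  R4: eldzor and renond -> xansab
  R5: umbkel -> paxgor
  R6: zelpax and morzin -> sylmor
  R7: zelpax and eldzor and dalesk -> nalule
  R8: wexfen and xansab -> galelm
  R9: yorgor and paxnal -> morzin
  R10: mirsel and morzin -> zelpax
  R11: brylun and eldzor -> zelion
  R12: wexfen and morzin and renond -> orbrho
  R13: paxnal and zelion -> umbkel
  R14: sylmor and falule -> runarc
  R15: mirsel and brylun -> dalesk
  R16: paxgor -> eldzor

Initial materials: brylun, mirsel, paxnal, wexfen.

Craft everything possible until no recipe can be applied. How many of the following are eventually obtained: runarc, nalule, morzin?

1

Using R15, mirsel and brylun make dalesk.
Using R3, dalesk makes yorgor.
Using R9, yorgor and paxnal make morzin.
runarc would need sylmor and falule (R14), but falule is never obtained.
nalule would need zelpax, eldzor, and dalesk (R7), but eldzor is never obtained.
morzin: reached.
Reached: morzin — 1 of the 3.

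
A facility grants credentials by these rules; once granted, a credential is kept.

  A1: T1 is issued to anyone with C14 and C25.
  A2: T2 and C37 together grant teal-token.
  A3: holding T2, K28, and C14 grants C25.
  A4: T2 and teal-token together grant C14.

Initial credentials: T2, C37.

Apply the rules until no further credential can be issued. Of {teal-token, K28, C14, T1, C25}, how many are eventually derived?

Holding T2 and C37 grants teal-token (A2).
Holding T2 and teal-token grants C14 (A4).
teal-token: reached.
No rule produces K28, and it is not given.
C14: reached.
T1 would need C14 and C25 (A1), but C25 is never granted.
C25 would need T2, K28, and C14 (A3), but K28 is never granted.
Reached: teal-token and C14 — 2 of the 5.

2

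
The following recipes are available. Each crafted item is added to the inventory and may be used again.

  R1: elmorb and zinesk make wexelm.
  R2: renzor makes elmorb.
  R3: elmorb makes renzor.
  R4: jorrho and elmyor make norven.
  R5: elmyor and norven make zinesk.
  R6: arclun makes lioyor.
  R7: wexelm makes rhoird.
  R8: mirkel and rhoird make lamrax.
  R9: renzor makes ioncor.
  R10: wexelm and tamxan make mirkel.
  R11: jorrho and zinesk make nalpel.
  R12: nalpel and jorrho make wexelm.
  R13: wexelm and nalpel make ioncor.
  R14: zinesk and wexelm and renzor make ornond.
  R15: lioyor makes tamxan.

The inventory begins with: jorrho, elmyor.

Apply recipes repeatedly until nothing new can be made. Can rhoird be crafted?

Using R4, jorrho and elmyor make norven.
Using R5, elmyor and norven make zinesk.
jorrho and zinesk → nalpel (R11).
nalpel and jorrho → wexelm (R12).
wexelm → rhoird (R7).

Yes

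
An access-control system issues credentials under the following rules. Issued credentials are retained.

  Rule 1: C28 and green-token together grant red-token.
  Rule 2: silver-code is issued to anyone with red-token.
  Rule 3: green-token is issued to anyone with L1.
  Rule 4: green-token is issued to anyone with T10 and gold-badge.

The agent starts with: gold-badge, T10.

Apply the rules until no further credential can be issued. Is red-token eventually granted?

No

red-token would need C28 and green-token (Rule 1), but C28 is never granted.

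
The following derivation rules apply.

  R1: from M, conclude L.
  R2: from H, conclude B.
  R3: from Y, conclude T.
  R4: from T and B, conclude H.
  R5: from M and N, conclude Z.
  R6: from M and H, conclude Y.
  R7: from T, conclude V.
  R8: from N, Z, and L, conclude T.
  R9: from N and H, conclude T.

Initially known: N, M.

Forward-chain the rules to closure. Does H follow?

No

H would need T and B (R4), but B is never established.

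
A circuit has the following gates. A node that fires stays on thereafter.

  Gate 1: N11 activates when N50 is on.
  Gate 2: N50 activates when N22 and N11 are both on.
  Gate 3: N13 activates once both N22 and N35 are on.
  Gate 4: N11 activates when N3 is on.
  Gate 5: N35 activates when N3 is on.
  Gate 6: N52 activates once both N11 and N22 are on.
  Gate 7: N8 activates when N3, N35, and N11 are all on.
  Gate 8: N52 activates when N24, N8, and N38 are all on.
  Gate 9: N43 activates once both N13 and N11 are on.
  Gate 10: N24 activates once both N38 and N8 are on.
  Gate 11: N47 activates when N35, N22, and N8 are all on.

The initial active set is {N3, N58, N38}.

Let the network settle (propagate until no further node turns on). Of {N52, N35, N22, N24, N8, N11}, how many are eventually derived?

N3 is on, so N11 activates (Gate 4).
N3 is on, so N35 activates (Gate 5).
N3, N35, and N11 are on, so N8 activates (Gate 7).
N38 and N8 are on, so N24 activates (Gate 10).
Gate 8: N24, N8, and N38 on → N52 on.
N52: reached.
N35: reached.
No rule produces N22, and it is not given.
N24: reached.
N8: reached.
N11: reached.
Reached: N52, N35, N24, N8, and N11 — 5 of the 6.

5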